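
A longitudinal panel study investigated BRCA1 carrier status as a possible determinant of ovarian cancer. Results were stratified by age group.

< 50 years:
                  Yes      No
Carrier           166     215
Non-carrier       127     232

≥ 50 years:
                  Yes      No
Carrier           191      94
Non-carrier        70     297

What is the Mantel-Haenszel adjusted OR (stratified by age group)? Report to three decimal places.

OR_MH = Σ(aᵢdᵢ/nᵢ) / Σ(bᵢcᵢ/nᵢ), where nᵢ is the stratum total.
Stratum 1 (< 50 years): n = 740; a·d/n = 166·232/740 = 52.0432; b·c/n = 215·127/740 = 36.8986
Stratum 2 (≥ 50 years): n = 652; a·d/n = 191·297/652 = 87.0046; b·c/n = 94·70/652 = 10.0920
OR_MH = (52.0432 + 87.0046) / (36.8986 + 10.0920) = 139.0478 / 46.9907 = 2.95905

2.959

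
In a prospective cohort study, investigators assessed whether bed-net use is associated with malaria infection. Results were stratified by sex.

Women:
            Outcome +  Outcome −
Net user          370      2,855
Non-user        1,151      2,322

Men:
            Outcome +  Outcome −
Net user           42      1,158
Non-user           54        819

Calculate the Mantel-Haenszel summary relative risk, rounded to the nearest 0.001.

RR_MH = Σ(aᵢ·n₀ᵢ/nᵢ) / Σ(cᵢ·n₁ᵢ/nᵢ), with n₁ᵢ = aᵢ+bᵢ (exposed), n₀ᵢ = cᵢ+dᵢ (unexposed), nᵢ = n₁ᵢ+n₀ᵢ.
Stratum 1 (Women): n₁ = 3225, n₀ = 3473, n = 6698; a·n₀/n = 370·3473/6698 = 191.8498; c·n₁/n = 1151·3225/6698 = 554.1915
Stratum 2 (Men): n₁ = 1200, n₀ = 873, n = 2073; a·n₀/n = 42·873/2073 = 17.6874; c·n₁/n = 54·1200/2073 = 31.2590
RR_MH = (191.8498 + 17.6874) / (554.1915 + 31.2590) = 209.5372 / 585.4506 = 0.35791

0.358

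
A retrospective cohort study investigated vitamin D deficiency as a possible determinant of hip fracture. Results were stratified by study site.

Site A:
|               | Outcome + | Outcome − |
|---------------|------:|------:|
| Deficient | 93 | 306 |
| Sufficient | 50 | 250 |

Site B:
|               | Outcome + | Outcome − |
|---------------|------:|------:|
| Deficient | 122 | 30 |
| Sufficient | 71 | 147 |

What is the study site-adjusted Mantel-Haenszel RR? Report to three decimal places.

1.937

RR_MH = Σ(aᵢ·n₀ᵢ/nᵢ) / Σ(cᵢ·n₁ᵢ/nᵢ), with n₁ᵢ = aᵢ+bᵢ (exposed), n₀ᵢ = cᵢ+dᵢ (unexposed), nᵢ = n₁ᵢ+n₀ᵢ.
Stratum 1 (Site A): n₁ = 399, n₀ = 300, n = 699; a·n₀/n = 93·300/699 = 39.9142; c·n₁/n = 50·399/699 = 28.5408
Stratum 2 (Site B): n₁ = 152, n₀ = 218, n = 370; a·n₀/n = 122·218/370 = 71.8811; c·n₁/n = 71·152/370 = 29.1676
RR_MH = (39.9142 + 71.8811) / (28.5408 + 29.1676) = 111.7952 / 57.7083 = 1.93725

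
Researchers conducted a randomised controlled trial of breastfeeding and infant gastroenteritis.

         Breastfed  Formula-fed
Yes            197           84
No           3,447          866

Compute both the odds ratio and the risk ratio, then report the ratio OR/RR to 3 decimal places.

0.964

Reading the table with exposure as columns: a = 197 (Breastfed, case), b = 3447 (Breastfed, non-case), c = 84 (Formula-fed, case), d = 866.
OR = (197·866)/(3447·84) = 170602/289548 = 0.58920
Risk in exposed = 197/3644 = 0.05406; risk in unexposed = 84/950 = 0.08842; RR = 0.61141
OR/RR = 0.58920 / 0.61141 = 0.96368
The outcome is rare in both groups, so OR ≈ RR (ratio near 1).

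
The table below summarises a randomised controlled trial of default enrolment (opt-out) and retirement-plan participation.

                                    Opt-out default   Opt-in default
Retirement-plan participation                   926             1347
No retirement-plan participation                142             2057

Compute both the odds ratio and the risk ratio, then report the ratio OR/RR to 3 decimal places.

4.545

Reading the table with exposure as columns: a = 926 (Opt-out default, case), b = 142 (Opt-out default, non-case), c = 1347 (Opt-in default, case), d = 2057.
OR = (926·2057)/(142·1347) = 1904782/191274 = 9.95839
Risk in exposed = 926/1068 = 0.86704; risk in unexposed = 1347/3404 = 0.39571; RR = 2.19110
OR/RR = 9.95839 / 2.19110 = 4.54493
The outcome is not rare, so the OR lies further from 1 than the RR.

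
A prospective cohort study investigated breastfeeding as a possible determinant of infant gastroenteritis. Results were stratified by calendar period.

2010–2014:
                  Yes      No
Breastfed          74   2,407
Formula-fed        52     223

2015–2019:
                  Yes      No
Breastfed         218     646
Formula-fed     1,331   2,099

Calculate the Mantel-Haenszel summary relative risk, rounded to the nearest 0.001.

0.577

RR_MH = Σ(aᵢ·n₀ᵢ/nᵢ) / Σ(cᵢ·n₁ᵢ/nᵢ), with n₁ᵢ = aᵢ+bᵢ (exposed), n₀ᵢ = cᵢ+dᵢ (unexposed), nᵢ = n₁ᵢ+n₀ᵢ.
Stratum 1 (2010–2014): n₁ = 2481, n₀ = 275, n = 2756; a·n₀/n = 74·275/2756 = 7.3839; c·n₁/n = 52·2481/2756 = 46.8113
Stratum 2 (2015–2019): n₁ = 864, n₀ = 3430, n = 4294; a·n₀/n = 218·3430/4294 = 174.1360; c·n₁/n = 1331·864/4294 = 267.8118
RR_MH = (7.3839 + 174.1360) / (46.8113 + 267.8118) = 181.5199 / 314.6232 = 0.57694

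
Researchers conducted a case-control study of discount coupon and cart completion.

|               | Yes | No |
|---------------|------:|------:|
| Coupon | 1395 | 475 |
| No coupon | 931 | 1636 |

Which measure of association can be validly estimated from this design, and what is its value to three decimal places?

Cells: a = 1395, b = 475, c = 931, d = 1636.
This is a case-control study: participants were sampled on outcome status, so risks in the source population cannot be estimated directly — relative risk is not valid here. The odds ratio is the appropriate measure.
OR = (a·d)/(b·c) = (1395 × 1636) / (475 × 931) = 2282220 / 442225 = 5.16077

5.161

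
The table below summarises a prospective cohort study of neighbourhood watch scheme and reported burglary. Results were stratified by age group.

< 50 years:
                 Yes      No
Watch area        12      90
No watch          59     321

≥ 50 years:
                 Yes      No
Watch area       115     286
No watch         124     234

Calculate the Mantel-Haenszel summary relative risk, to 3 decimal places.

RR_MH = Σ(aᵢ·n₀ᵢ/nᵢ) / Σ(cᵢ·n₁ᵢ/nᵢ), with n₁ᵢ = aᵢ+bᵢ (exposed), n₀ᵢ = cᵢ+dᵢ (unexposed), nᵢ = n₁ᵢ+n₀ᵢ.
Stratum 1 (< 50 years): n₁ = 102, n₀ = 380, n = 482; a·n₀/n = 12·380/482 = 9.4606; c·n₁/n = 59·102/482 = 12.4855
Stratum 2 (≥ 50 years): n₁ = 401, n₀ = 358, n = 759; a·n₀/n = 115·358/759 = 54.2424; c·n₁/n = 124·401/759 = 65.5125
RR_MH = (9.4606 + 54.2424) / (12.4855 + 65.5125) = 63.7030 / 77.9980 = 0.81673

0.817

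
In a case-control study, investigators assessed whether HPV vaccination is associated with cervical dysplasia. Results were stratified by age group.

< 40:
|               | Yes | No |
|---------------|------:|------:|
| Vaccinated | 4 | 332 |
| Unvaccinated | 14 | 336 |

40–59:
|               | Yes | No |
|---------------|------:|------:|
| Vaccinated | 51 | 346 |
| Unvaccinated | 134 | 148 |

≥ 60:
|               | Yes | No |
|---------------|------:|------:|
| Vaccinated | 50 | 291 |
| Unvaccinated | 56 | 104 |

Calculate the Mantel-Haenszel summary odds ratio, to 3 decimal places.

OR_MH = Σ(aᵢdᵢ/nᵢ) / Σ(bᵢcᵢ/nᵢ), where nᵢ is the stratum total.
Stratum 1 (< 40): n = 686; a·d/n = 4·336/686 = 1.9592; b·c/n = 332·14/686 = 6.7755
Stratum 2 (40–59): n = 679; a·d/n = 51·148/679 = 11.1163; b·c/n = 346·134/679 = 68.2828
Stratum 3 (≥ 60): n = 501; a·d/n = 50·104/501 = 10.3792; b·c/n = 291·56/501 = 32.5269
OR_MH = (1.9592 + 11.1163 + 10.3792) / (6.7755 + 68.2828 + 32.5269) = 23.4548 / 107.5852 = 0.21801

0.218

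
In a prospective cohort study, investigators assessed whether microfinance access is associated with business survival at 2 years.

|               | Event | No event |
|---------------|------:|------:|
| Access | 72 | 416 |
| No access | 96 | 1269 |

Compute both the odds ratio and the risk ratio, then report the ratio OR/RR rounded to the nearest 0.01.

Cells: a = 72, b = 416, c = 96, d = 1269.
OR = (72·1269)/(416·96) = 91368/39936 = 2.28786
Risk in exposed = 72/488 = 0.14754; risk in unexposed = 96/1365 = 0.07033; RR = 2.09785
OR/RR = 2.28786 / 2.09785 = 1.09057
The outcome is not rare, so the OR lies further from 1 than the RR.

1.09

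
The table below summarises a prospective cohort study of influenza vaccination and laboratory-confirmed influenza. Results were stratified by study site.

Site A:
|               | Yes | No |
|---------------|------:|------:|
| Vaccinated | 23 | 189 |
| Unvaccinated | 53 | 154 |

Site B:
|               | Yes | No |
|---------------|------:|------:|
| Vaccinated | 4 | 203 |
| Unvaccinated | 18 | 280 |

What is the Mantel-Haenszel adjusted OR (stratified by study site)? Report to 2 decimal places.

OR_MH = Σ(aᵢdᵢ/nᵢ) / Σ(bᵢcᵢ/nᵢ), where nᵢ is the stratum total.
Stratum 1 (Site A): n = 419; a·d/n = 23·154/419 = 8.4535; b·c/n = 189·53/419 = 23.9069
Stratum 2 (Site B): n = 505; a·d/n = 4·280/505 = 2.2178; b·c/n = 203·18/505 = 7.2356
OR_MH = (8.4535 + 2.2178) / (23.9069 + 7.2356) = 10.6713 / 31.1426 = 0.34266

0.34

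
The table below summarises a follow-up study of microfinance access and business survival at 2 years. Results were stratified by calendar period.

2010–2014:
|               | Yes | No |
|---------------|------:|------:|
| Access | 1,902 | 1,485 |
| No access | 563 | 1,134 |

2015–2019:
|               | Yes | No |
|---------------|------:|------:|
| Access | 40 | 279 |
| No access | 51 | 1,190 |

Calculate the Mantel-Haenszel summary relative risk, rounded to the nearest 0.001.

1.729

RR_MH = Σ(aᵢ·n₀ᵢ/nᵢ) / Σ(cᵢ·n₁ᵢ/nᵢ), with n₁ᵢ = aᵢ+bᵢ (exposed), n₀ᵢ = cᵢ+dᵢ (unexposed), nᵢ = n₁ᵢ+n₀ᵢ.
Stratum 1 (2010–2014): n₁ = 3387, n₀ = 1697, n = 5084; a·n₀/n = 1902·1697/5084 = 634.8729; c·n₁/n = 563·3387/5084 = 375.0749
Stratum 2 (2015–2019): n₁ = 319, n₀ = 1241, n = 1560; a·n₀/n = 40·1241/1560 = 31.8205; c·n₁/n = 51·319/1560 = 10.4288
RR_MH = (634.8729 + 31.8205) / (375.0749 + 10.4288) = 666.6934 / 385.5038 = 1.72941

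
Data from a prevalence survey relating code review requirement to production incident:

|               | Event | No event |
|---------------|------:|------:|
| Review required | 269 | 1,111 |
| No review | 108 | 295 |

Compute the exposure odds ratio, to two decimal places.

0.66

Cells: a = 269, b = 1111, c = 108, d = 295.
OR = (a·d)/(b·c) = (269 × 295) / (1111 × 108) = 79355 / 119988 = 0.66136
Exposure is associated with lower odds of production incident (OR = 0.66 < 1).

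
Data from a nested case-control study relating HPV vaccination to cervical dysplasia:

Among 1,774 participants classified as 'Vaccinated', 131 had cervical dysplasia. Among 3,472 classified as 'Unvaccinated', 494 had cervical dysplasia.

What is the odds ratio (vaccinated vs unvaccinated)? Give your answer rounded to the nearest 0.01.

From the description: a = 131, b = 1643, c = 494, d = 2978.
OR = (a·d)/(b·c) = (131 × 2978) / (1643 × 494) = 390118 / 811642 = 0.48065
Exposure is associated with lower odds of cervical dysplasia (OR = 0.48 < 1).

0.48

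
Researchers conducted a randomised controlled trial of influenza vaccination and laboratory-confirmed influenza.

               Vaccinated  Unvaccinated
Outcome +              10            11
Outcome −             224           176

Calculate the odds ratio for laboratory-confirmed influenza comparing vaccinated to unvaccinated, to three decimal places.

0.714

Reading the table with exposure as columns: a = 10 (Vaccinated, case), b = 224 (Vaccinated, non-case), c = 11 (Unvaccinated, case), d = 176.
OR = (a·d)/(b·c) = (10 × 176) / (224 × 11) = 1760 / 2464 = 0.71429
Exposure is associated with lower odds of laboratory-confirmed influenza (OR = 0.71 < 1).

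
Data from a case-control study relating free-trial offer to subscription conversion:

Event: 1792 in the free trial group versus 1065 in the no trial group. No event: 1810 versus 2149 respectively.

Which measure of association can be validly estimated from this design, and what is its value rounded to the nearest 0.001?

From the description: a = 1792, b = 1810, c = 1065, d = 2149.
This is a case-control study: participants were sampled on outcome status, so risks in the source population cannot be estimated directly — relative risk is not valid here. The odds ratio is the appropriate measure.
OR = (a·d)/(b·c) = (1792 × 2149) / (1810 × 1065) = 3851008 / 1927650 = 1.99777

1.998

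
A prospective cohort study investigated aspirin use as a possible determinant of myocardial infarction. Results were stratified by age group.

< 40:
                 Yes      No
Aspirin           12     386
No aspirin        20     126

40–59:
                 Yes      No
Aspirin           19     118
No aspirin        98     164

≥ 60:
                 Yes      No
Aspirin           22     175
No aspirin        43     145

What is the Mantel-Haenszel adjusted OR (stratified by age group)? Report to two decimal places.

OR_MH = Σ(aᵢdᵢ/nᵢ) / Σ(bᵢcᵢ/nᵢ), where nᵢ is the stratum total.
Stratum 1 (< 40): n = 544; a·d/n = 12·126/544 = 2.7794; b·c/n = 386·20/544 = 14.1912
Stratum 2 (40–59): n = 399; a·d/n = 19·164/399 = 7.8095; b·c/n = 118·98/399 = 28.9825
Stratum 3 (≥ 60): n = 385; a·d/n = 22·145/385 = 8.2857; b·c/n = 175·43/385 = 19.5455
OR_MH = (2.7794 + 7.8095 + 8.2857) / (14.1912 + 28.9825 + 19.5455) = 18.8746 / 62.7191 = 0.30094

0.30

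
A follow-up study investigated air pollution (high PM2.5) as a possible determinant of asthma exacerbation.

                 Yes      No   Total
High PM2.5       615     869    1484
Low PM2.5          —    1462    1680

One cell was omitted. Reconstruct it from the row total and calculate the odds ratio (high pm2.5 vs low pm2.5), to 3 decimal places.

4.746

The missing cell is in the unexposed row: 1680 − 1462 = 218.
So a = 615, b = 869, c = 218, d = 1462.
OR = (a·d)/(b·c) = (615 × 1462) / (869 × 218) = 899130 / 189442 = 4.74620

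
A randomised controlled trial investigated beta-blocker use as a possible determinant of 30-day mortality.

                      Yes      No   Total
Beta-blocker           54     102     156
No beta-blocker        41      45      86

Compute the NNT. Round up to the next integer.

Risk in treated group = 54/156 = 0.34615; risk in control = 41/86 = 0.47674.
Absolute risk reduction = 0.47674 − 0.34615 = 0.13059
NNT = 1 / ARR = 1 / 0.13059 = 7.658 → round up → 8

8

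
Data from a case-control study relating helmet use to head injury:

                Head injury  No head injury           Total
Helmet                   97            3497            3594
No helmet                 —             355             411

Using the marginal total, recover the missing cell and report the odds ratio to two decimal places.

The missing cell is in the unexposed row: 411 − 355 = 56.
So a = 97, b = 3497, c = 56, d = 355.
OR = (a·d)/(b·c) = (97 × 355) / (3497 × 56) = 34435 / 195832 = 0.17584

0.18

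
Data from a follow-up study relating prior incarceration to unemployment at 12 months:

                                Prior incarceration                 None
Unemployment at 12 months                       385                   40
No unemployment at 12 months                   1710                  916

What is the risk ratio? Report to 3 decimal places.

Reading the table with exposure as columns: a = 385 (Prior incarceration, case), b = 1710 (Prior incarceration, non-case), c = 40 (None, case), d = 916.
Risk in exposed = 385/2095 = 0.18377; risk in unexposed = 40/956 = 0.04184.
RR = 0.18377 / 0.04184 = 4.39212
The risk among the exposed is 4.39 times that among the unexposed.

4.392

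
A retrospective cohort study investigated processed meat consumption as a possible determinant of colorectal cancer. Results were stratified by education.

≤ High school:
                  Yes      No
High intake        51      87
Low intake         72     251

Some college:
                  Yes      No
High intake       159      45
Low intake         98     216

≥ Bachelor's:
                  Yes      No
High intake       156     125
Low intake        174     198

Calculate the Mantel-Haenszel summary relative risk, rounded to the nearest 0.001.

1.637

RR_MH = Σ(aᵢ·n₀ᵢ/nᵢ) / Σ(cᵢ·n₁ᵢ/nᵢ), with n₁ᵢ = aᵢ+bᵢ (exposed), n₀ᵢ = cᵢ+dᵢ (unexposed), nᵢ = n₁ᵢ+n₀ᵢ.
Stratum 1 (≤ High school): n₁ = 138, n₀ = 323, n = 461; a·n₀/n = 51·323/461 = 35.7332; c·n₁/n = 72·138/461 = 21.5531
Stratum 2 (Some college): n₁ = 204, n₀ = 314, n = 518; a·n₀/n = 159·314/518 = 96.3822; c·n₁/n = 98·204/518 = 38.5946
Stratum 3 (≥ Bachelor's): n₁ = 281, n₀ = 372, n = 653; a·n₀/n = 156·372/653 = 88.8698; c·n₁/n = 174·281/653 = 74.8760
RR_MH = (35.7332 + 96.3822 + 88.8698) / (21.5531 + 38.5946 + 74.8760) = 220.9853 / 135.0237 = 1.63664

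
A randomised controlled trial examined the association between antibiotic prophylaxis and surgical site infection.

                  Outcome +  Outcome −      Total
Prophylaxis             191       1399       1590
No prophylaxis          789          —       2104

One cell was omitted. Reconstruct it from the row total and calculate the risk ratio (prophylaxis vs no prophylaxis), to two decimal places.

The missing cell is in the unexposed row: 2104 − 789 = 1315.
So a = 191, b = 1399, c = 789, d = 1315.
RR = [a/(a+b)] / [c/(c+d)] = (191/1590) / (789/2104) = 0.12013/0.37500 = 0.32034

0.32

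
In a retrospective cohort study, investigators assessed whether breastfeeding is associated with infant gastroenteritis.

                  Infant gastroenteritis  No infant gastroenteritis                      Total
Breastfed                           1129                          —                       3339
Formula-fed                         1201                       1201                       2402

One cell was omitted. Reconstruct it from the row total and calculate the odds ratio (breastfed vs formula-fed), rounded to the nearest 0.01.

0.51

The missing cell is in the exposed row: 3339 − 1129 = 2210.
So a = 1129, b = 2210, c = 1201, d = 1201.
OR = (a·d)/(b·c) = (1129 × 1201) / (2210 × 1201) = 1355929 / 2654210 = 0.51086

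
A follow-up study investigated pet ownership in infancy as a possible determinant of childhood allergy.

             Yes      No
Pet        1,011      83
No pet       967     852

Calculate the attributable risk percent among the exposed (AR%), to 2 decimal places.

Cells: a = 1011, b = 83, c = 967, d = 852.
Risk in exposed = 1011/1094 = 0.92413; risk in unexposed = 967/1819 = 0.53161.
RR = 0.92413/0.53161 = 1.73836
AR% = (RR − 1)/RR × 100 = (1.73836 − 1)/1.73836 × 100 = 42.4746%

42.47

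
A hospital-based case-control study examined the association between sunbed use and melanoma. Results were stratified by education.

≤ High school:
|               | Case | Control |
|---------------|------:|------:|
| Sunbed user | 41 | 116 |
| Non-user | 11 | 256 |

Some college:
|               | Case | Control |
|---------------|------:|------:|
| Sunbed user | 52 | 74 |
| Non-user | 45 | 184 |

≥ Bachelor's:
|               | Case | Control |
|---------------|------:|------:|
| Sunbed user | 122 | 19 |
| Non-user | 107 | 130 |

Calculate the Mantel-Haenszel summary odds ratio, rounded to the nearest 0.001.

OR_MH = Σ(aᵢdᵢ/nᵢ) / Σ(bᵢcᵢ/nᵢ), where nᵢ is the stratum total.
Stratum 1 (≤ High school): n = 424; a·d/n = 41·256/424 = 24.7547; b·c/n = 116·11/424 = 3.0094
Stratum 2 (Some college): n = 355; a·d/n = 52·184/355 = 26.9521; b·c/n = 74·45/355 = 9.3803
Stratum 3 (≥ Bachelor's): n = 378; a·d/n = 122·130/378 = 41.9577; b·c/n = 19·107/378 = 5.3783
OR_MH = (24.7547 + 26.9521 + 41.9577) / (3.0094 + 9.3803 + 5.3783) = 93.6645 / 17.7680 = 5.27152

5.272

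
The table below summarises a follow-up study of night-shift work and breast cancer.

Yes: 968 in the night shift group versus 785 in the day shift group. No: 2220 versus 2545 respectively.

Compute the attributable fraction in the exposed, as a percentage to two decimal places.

22.36

From the description: a = 968, b = 2220, c = 785, d = 2545.
Risk in exposed = 968/3188 = 0.30364; risk in unexposed = 785/3330 = 0.23574.
RR = 0.30364/0.23574 = 1.28805
AR% = (RR − 1)/RR × 100 = (1.28805 − 1)/1.28805 × 100 = 22.3631%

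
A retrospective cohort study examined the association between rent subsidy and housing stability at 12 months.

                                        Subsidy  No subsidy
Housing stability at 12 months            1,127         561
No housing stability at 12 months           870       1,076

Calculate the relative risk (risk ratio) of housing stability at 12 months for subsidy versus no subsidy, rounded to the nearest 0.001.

1.647

Reading the table with exposure as columns: a = 1127 (Subsidy, case), b = 870 (Subsidy, non-case), c = 561 (No subsidy, case), d = 1076.
Risk in exposed = 1127/1997 = 0.56435; risk in unexposed = 561/1637 = 0.34270.
RR = 0.56435 / 0.34270 = 1.64677
The risk among the exposed is 1.65 times that among the unexposed.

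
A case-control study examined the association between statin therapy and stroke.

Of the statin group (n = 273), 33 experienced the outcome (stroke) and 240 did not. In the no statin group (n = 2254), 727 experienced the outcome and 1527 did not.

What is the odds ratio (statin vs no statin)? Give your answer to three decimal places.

0.289

From the description: a = 33, b = 240, c = 727, d = 1527.
OR = (a·d)/(b·c) = (33 × 1527) / (240 × 727) = 50391 / 174480 = 0.28881
Exposure is associated with lower odds of stroke (OR = 0.29 < 1).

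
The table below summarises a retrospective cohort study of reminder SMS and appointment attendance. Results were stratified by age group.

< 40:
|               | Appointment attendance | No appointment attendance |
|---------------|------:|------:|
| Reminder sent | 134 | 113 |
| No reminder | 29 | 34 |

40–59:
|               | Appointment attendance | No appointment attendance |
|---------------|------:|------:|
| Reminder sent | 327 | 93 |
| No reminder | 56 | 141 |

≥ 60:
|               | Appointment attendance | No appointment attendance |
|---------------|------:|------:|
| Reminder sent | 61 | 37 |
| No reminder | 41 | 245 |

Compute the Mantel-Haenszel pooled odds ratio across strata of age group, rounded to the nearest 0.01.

5.59

OR_MH = Σ(aᵢdᵢ/nᵢ) / Σ(bᵢcᵢ/nᵢ), where nᵢ is the stratum total.
Stratum 1 (< 40): n = 310; a·d/n = 134·34/310 = 14.6968; b·c/n = 113·29/310 = 10.5710
Stratum 2 (40–59): n = 617; a·d/n = 327·141/617 = 74.7277; b·c/n = 93·56/617 = 8.4408
Stratum 3 (≥ 60): n = 384; a·d/n = 61·245/384 = 38.9193; b·c/n = 37·41/384 = 3.9505
OR_MH = (14.6968 + 74.7277 + 38.9193) / (10.5710 + 8.4408 + 3.9505) = 128.3438 / 22.9623 = 5.58932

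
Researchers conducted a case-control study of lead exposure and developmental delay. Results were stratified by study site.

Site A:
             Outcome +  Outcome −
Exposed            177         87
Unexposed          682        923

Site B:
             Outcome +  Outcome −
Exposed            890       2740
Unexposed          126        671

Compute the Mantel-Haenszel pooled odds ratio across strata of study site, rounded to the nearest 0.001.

2.026

OR_MH = Σ(aᵢdᵢ/nᵢ) / Σ(bᵢcᵢ/nᵢ), where nᵢ is the stratum total.
Stratum 1 (Site A): n = 1869; a·d/n = 177·923/1869 = 87.4109; b·c/n = 87·682/1869 = 31.7464
Stratum 2 (Site B): n = 4427; a·d/n = 890·671/4427 = 134.8972; b·c/n = 2740·126/4427 = 77.9851
OR_MH = (87.4109 + 134.8972) / (31.7464 + 77.9851) = 222.3081 / 109.7315 = 2.02593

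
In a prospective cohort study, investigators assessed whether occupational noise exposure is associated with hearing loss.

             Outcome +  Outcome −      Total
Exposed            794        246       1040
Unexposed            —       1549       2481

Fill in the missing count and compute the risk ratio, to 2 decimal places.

The missing cell is in the unexposed row: 2481 − 1549 = 932.
So a = 794, b = 246, c = 932, d = 1549.
RR = [a/(a+b)] / [c/(c+d)] = (794/1040) / (932/2481) = 0.76346/0.37565 = 2.03235

2.03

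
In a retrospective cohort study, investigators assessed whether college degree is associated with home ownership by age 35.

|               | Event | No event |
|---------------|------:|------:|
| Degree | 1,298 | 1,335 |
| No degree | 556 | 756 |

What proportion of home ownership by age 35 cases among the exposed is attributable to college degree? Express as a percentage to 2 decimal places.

Cells: a = 1298, b = 1335, c = 556, d = 756.
Risk in exposed = 1298/2633 = 0.49297; risk in unexposed = 556/1312 = 0.42378.
RR = 0.49297/0.42378 = 1.16328
AR% = (RR − 1)/RR × 100 = (1.16328 − 1)/1.16328 × 100 = 14.0359%

14.04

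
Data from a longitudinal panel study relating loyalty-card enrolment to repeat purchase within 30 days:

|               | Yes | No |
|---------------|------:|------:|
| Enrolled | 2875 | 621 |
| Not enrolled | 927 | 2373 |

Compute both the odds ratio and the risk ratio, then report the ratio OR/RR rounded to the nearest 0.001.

4.048

Cells: a = 2875, b = 621, c = 927, d = 2373.
OR = (2875·2373)/(621·927) = 6822375/575667 = 11.85125
Risk in exposed = 2875/3496 = 0.82237; risk in unexposed = 927/3300 = 0.28091; RR = 2.92753
OR/RR = 11.85125 / 2.92753 = 4.04822
The outcome is not rare, so the OR lies further from 1 than the RR.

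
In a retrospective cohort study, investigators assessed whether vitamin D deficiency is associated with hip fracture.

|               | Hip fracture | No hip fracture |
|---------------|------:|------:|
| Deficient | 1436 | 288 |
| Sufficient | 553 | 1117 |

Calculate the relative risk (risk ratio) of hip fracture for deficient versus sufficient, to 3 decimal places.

2.515

Cells: a = 1436, b = 288, c = 553, d = 1117.
Risk in exposed = 1436/1724 = 0.83295; risk in unexposed = 553/1670 = 0.33114.
RR = 0.83295 / 0.33114 = 2.51541
The risk among the exposed is 2.52 times that among the unexposed.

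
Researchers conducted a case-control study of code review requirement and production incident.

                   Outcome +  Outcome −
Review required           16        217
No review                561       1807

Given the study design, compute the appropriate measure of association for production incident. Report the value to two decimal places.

0.24

Cells: a = 16, b = 217, c = 561, d = 1807.
This is a case-control study: participants were sampled on outcome status, so risks in the source population cannot be estimated directly — relative risk is not valid here. The odds ratio is the appropriate measure.
OR = (a·d)/(b·c) = (16 × 1807) / (217 × 561) = 28912 / 121737 = 0.23750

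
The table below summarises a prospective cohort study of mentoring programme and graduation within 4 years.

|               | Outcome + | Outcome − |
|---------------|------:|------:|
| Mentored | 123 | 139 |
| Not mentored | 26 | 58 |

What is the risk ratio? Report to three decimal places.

1.517

Cells: a = 123, b = 139, c = 26, d = 58.
Risk in exposed = 123/262 = 0.46947; risk in unexposed = 26/84 = 0.30952.
RR = 0.46947 / 0.30952 = 1.51674
The risk among the exposed is 1.52 times that among the unexposed.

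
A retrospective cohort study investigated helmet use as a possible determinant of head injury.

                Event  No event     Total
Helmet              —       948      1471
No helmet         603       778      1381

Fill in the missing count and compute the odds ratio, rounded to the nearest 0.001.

The missing cell is in the exposed row: 1471 − 948 = 523.
So a = 523, b = 948, c = 603, d = 778.
OR = (a·d)/(b·c) = (523 × 778) / (948 × 603) = 406894 / 571644 = 0.71180

0.712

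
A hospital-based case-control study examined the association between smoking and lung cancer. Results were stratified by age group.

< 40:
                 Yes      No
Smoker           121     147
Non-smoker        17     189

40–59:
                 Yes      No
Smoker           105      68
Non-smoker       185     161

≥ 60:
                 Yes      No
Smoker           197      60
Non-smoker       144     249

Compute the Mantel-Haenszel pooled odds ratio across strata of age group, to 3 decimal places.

3.651

OR_MH = Σ(aᵢdᵢ/nᵢ) / Σ(bᵢcᵢ/nᵢ), where nᵢ is the stratum total.
Stratum 1 (< 40): n = 474; a·d/n = 121·189/474 = 48.2468; b·c/n = 147·17/474 = 5.2722
Stratum 2 (40–59): n = 519; a·d/n = 105·161/519 = 32.5723; b·c/n = 68·185/519 = 24.2389
Stratum 3 (≥ 60): n = 650; a·d/n = 197·249/650 = 75.4662; b·c/n = 60·144/650 = 13.2923
OR_MH = (48.2468 + 32.5723 + 75.4662) / (5.2722 + 24.2389 + 13.2923) = 156.2852 / 42.8034 = 3.65124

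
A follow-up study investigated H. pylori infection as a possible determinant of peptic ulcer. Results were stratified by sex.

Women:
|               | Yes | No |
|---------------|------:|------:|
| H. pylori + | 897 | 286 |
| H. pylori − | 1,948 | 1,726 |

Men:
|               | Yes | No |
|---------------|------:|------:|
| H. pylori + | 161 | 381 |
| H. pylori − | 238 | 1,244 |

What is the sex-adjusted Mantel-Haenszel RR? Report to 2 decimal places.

RR_MH = Σ(aᵢ·n₀ᵢ/nᵢ) / Σ(cᵢ·n₁ᵢ/nᵢ), with n₁ᵢ = aᵢ+bᵢ (exposed), n₀ᵢ = cᵢ+dᵢ (unexposed), nᵢ = n₁ᵢ+n₀ᵢ.
Stratum 1 (Women): n₁ = 1183, n₀ = 3674, n = 4857; a·n₀/n = 897·3674/4857 = 678.5213; c·n₁/n = 1948·1183/4857 = 474.4665
Stratum 2 (Men): n₁ = 542, n₀ = 1482, n = 2024; a·n₀/n = 161·1482/2024 = 117.8864; c·n₁/n = 238·542/2024 = 63.7332
RR_MH = (678.5213 + 117.8864) / (474.4665 + 63.7332) = 796.4077 / 538.1997 = 1.47976

1.48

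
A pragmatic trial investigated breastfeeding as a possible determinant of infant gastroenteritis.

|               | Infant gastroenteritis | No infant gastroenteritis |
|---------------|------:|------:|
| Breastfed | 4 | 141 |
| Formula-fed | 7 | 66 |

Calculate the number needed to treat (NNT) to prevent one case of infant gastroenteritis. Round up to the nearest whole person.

Risk in treated group = 4/145 = 0.02759; risk in control = 7/73 = 0.09589.
Absolute risk reduction = 0.09589 − 0.02759 = 0.06830
NNT = 1 / ARR = 1 / 0.06830 = 14.640 → round up → 15

15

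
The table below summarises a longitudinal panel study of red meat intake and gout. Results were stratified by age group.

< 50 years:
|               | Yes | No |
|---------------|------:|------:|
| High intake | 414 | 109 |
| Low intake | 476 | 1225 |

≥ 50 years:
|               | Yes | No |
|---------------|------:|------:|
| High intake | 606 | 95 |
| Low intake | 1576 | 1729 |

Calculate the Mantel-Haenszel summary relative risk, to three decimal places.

RR_MH = Σ(aᵢ·n₀ᵢ/nᵢ) / Σ(cᵢ·n₁ᵢ/nᵢ), with n₁ᵢ = aᵢ+bᵢ (exposed), n₀ᵢ = cᵢ+dᵢ (unexposed), nᵢ = n₁ᵢ+n₀ᵢ.
Stratum 1 (< 50 years): n₁ = 523, n₀ = 1701, n = 2224; a·n₀/n = 414·1701/2224 = 316.6430; c·n₁/n = 476·523/2224 = 111.9371
Stratum 2 (≥ 50 years): n₁ = 701, n₀ = 3305, n = 4006; a·n₀/n = 606·3305/4006 = 499.9576; c·n₁/n = 1576·701/4006 = 275.7803
RR_MH = (316.6430 + 499.9576) / (111.9371 + 275.7803) = 816.6005 / 387.7174 = 2.10617

2.106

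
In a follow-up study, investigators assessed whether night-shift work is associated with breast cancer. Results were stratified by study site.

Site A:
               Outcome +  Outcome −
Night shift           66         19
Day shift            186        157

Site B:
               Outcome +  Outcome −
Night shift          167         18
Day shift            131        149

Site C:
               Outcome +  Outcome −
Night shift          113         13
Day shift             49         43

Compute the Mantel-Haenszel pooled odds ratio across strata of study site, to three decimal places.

OR_MH = Σ(aᵢdᵢ/nᵢ) / Σ(bᵢcᵢ/nᵢ), where nᵢ is the stratum total.
Stratum 1 (Site A): n = 428; a·d/n = 66·157/428 = 24.2103; b·c/n = 19·186/428 = 8.2570
Stratum 2 (Site B): n = 465; a·d/n = 167·149/465 = 53.5118; b·c/n = 18·131/465 = 5.0710
Stratum 3 (Site C): n = 218; a·d/n = 113·43/218 = 22.2890; b·c/n = 13·49/218 = 2.9220
OR_MH = (24.2103 + 53.5118 + 22.2890) / (8.2570 + 5.0710 + 2.9220) = 100.0111 / 16.2500 = 6.15453

6.155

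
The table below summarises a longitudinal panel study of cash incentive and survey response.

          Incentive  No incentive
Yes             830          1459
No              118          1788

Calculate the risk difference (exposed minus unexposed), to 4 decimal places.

Reading the table with exposure as columns: a = 830 (Incentive, case), b = 118 (Incentive, non-case), c = 1459 (No incentive, case), d = 1788.
Risk in exposed = 830/948 = 0.875527; risk in unexposed = 1459/3247 = 0.449338.
Risk difference = 0.875527 − 0.449338 = 0.426190

0.4262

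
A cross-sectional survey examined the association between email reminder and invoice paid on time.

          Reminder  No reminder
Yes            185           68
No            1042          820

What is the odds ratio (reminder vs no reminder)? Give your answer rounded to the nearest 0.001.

2.141

Reading the table with exposure as columns: a = 185 (Reminder, case), b = 1042 (Reminder, non-case), c = 68 (No reminder, case), d = 820.
OR = (a·d)/(b·c) = (185 × 820) / (1042 × 68) = 151700 / 70856 = 2.14096
The odds of invoice paid on time are about 2.14 times as high in the reminder group.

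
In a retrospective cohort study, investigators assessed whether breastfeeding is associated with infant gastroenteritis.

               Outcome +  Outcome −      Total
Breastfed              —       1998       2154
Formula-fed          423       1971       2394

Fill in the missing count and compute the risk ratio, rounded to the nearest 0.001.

0.410

The missing cell is in the exposed row: 2154 − 1998 = 156.
So a = 156, b = 1998, c = 423, d = 1971.
RR = [a/(a+b)] / [c/(c+d)] = (156/2154) / (423/2394) = 0.07242/0.17669 = 0.40989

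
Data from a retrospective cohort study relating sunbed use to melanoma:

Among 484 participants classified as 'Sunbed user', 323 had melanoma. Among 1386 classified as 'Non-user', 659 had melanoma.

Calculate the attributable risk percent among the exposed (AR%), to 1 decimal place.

28.8

From the description: a = 323, b = 161, c = 659, d = 727.
Risk in exposed = 323/484 = 0.66736; risk in unexposed = 659/1386 = 0.47547.
RR = 0.66736/0.47547 = 1.40357
AR% = (RR − 1)/RR × 100 = (1.40357 − 1)/1.40357 × 100 = 28.7533%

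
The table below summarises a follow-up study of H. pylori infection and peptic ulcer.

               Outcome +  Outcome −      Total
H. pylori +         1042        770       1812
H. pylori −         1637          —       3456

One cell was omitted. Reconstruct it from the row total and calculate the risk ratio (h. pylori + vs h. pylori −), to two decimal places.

1.21

The missing cell is in the unexposed row: 3456 − 1637 = 1819.
So a = 1042, b = 770, c = 1637, d = 1819.
RR = [a/(a+b)] / [c/(c+d)] = (1042/1812) / (1637/3456) = 0.57506/0.47367 = 1.21404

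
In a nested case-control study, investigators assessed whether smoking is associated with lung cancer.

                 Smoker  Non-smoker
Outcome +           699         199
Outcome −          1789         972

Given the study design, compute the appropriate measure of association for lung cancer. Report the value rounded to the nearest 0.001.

1.908

Reading the table with exposure as columns: a = 699 (Smoker, case), b = 1789 (Smoker, non-case), c = 199 (Non-smoker, case), d = 972.
This is a nested case-control study: participants were sampled on outcome status, so risks in the source population cannot be estimated directly — relative risk is not valid here. The odds ratio is the appropriate measure.
OR = (a·d)/(b·c) = (699 × 972) / (1789 × 199) = 679428 / 356011 = 1.90845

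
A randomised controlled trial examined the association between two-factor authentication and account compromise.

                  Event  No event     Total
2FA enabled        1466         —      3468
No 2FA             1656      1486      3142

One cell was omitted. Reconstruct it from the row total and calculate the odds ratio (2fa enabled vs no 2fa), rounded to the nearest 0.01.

0.66

The missing cell is in the exposed row: 3468 − 1466 = 2002.
So a = 1466, b = 2002, c = 1656, d = 1486.
OR = (a·d)/(b·c) = (1466 × 1486) / (2002 × 1656) = 2178476 / 3315312 = 0.65710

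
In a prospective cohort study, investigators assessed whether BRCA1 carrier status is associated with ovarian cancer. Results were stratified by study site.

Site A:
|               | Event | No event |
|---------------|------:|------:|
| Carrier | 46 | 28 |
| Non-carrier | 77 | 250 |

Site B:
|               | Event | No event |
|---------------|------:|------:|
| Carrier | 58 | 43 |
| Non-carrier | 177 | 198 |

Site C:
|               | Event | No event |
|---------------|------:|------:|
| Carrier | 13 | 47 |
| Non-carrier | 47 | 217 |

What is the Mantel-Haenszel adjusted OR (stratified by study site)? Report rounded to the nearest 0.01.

2.18

OR_MH = Σ(aᵢdᵢ/nᵢ) / Σ(bᵢcᵢ/nᵢ), where nᵢ is the stratum total.
Stratum 1 (Site A): n = 401; a·d/n = 46·250/401 = 28.6783; b·c/n = 28·77/401 = 5.3766
Stratum 2 (Site B): n = 476; a·d/n = 58·198/476 = 24.1261; b·c/n = 43·177/476 = 15.9895
Stratum 3 (Site C): n = 324; a·d/n = 13·217/324 = 8.7068; b·c/n = 47·47/324 = 6.8179
OR_MH = (28.6783 + 24.1261 + 8.7068) / (5.3766 + 15.9895 + 6.8179) = 61.5111 / 28.1840 = 2.18249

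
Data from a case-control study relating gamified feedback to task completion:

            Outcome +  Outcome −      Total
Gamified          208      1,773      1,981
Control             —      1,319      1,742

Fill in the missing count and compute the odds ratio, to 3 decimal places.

The missing cell is in the unexposed row: 1742 − 1319 = 423.
So a = 208, b = 1773, c = 423, d = 1319.
OR = (a·d)/(b·c) = (208 × 1319) / (1773 × 423) = 274352 / 749979 = 0.36581

0.366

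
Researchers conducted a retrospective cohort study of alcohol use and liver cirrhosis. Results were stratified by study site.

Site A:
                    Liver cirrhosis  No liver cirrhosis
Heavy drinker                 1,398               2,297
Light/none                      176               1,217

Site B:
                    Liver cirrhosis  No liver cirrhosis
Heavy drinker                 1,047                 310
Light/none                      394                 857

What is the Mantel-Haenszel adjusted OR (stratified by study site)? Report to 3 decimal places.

5.372

OR_MH = Σ(aᵢdᵢ/nᵢ) / Σ(bᵢcᵢ/nᵢ), where nᵢ is the stratum total.
Stratum 1 (Site A): n = 5088; a·d/n = 1398·1217/5088 = 334.3880; b·c/n = 2297·176/5088 = 79.4560
Stratum 2 (Site B): n = 2608; a·d/n = 1047·857/2608 = 344.0487; b·c/n = 310·394/2608 = 46.8328
OR_MH = (334.3880 + 344.0487) / (79.4560 + 46.8328) = 678.4367 / 126.2888 = 5.37210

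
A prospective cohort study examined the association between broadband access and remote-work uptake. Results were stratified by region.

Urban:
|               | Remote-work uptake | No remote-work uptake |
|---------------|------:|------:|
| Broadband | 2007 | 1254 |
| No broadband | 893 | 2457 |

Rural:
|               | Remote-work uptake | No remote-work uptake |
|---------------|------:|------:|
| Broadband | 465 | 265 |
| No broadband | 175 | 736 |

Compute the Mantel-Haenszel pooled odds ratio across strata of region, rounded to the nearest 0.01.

4.83

OR_MH = Σ(aᵢdᵢ/nᵢ) / Σ(bᵢcᵢ/nᵢ), where nᵢ is the stratum total.
Stratum 1 (Urban): n = 6611; a·d/n = 2007·2457/6611 = 745.9082; b·c/n = 1254·893/6611 = 169.3877
Stratum 2 (Rural): n = 1641; a·d/n = 465·736/1641 = 208.5558; b·c/n = 265·175/1641 = 28.2602
OR_MH = (745.9082 + 208.5558) / (169.3877 + 28.2602) = 954.4639 / 197.6479 = 4.82911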